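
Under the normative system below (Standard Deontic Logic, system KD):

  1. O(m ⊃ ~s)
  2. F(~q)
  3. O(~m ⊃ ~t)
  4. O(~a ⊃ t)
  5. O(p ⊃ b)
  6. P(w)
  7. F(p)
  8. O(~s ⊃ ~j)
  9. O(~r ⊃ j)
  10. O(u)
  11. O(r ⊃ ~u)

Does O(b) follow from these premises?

No

Premise 5 is O(p ⊃ b), but O(p) is not derivable from the premises, so it does not yield O(b).
No other premise forces O(b). An ideal world satisfying every premise can still have b false, so O(b) is not derivable.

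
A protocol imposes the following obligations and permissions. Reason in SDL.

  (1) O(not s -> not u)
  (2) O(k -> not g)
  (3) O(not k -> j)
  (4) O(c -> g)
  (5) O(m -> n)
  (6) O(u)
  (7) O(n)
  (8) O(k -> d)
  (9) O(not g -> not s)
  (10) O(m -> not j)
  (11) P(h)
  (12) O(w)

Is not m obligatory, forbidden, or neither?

Obligatory

Premise 6 gives O(u).
Premise 1, O(not s -> not u), contraposes to O(u -> s); with O(u) we get O(s).
Premise 9, O(not g -> not s), contraposes to O(s -> g); with O(s) we get O(g).
The contrapositive of premise 2 (O(k -> not g)) is O(g -> not k), and O(g) is already established, so O(not k).
With premise 3, O(not k -> j), the K-axiom yields O(j).
Premise 10 is O(m -> not j); contrapositively O(j -> not m). Since O(j) holds, K gives O(not m).
Premises 4, 5, 7, 8, 11, 12 do not contribute to this derivation.
Hence not m is obligatory.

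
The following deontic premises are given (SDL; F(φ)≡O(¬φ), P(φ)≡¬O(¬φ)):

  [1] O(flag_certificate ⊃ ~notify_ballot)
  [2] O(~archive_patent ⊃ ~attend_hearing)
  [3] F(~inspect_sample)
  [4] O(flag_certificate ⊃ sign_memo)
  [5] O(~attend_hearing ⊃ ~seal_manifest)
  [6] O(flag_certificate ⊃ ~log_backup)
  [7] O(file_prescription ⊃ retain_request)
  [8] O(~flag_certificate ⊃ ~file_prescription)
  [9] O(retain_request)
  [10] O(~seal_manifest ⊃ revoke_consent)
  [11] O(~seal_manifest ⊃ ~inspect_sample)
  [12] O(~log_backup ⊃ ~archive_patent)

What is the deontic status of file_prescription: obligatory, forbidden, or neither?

Forbidden

Premise 3 is F(~inspect_sample), i.e. O(inspect_sample).
The contrapositive of premise 11 (O(~seal_manifest ⊃ ~inspect_sample)) is O(inspect_sample ⊃ seal_manifest), and O(inspect_sample) is already established, so O(seal_manifest).
The contrapositive of premise 5 (O(~attend_hearing ⊃ ~seal_manifest)) is O(seal_manifest ⊃ attend_hearing), and O(seal_manifest) is already established, so O(attend_hearing).
Premise 2 is O(~archive_patent ⊃ ~attend_hearing); contrapositively O(attend_hearing ⊃ archive_patent). Since O(attend_hearing) holds, K gives O(archive_patent).
The contrapositive of premise 12 (O(~log_backup ⊃ ~archive_patent)) is O(archive_patent ⊃ log_backup), and O(archive_patent) is already established, so O(log_backup).
Premise 6 is O(flag_certificate ⊃ ~log_backup); contrapositively O(log_backup ⊃ ~flag_certificate). Since O(log_backup) holds, K gives O(~flag_certificate).
Premise 8 is O(~flag_certificate ⊃ ~file_prescription); since O(~flag_certificate), deontic closure gives O(~file_prescription).
Premises 1, 4, 7, 9, 10 do not contribute to this derivation.
Thus O(~file_prescription), which is F(file_prescription): file_prescription is forbidden.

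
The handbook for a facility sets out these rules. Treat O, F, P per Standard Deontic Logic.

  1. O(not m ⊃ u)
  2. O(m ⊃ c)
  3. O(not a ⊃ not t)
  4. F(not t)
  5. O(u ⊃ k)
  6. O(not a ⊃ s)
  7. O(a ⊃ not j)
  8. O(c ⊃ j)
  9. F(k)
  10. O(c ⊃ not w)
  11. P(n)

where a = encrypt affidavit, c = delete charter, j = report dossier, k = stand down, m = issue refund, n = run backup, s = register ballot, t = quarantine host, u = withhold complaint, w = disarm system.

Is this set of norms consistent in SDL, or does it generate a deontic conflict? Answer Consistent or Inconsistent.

F(not t) at premise 4 means O(t).
Premise 3 is O(not a ⊃ not t); contrapositively O(t ⊃ a). Since O(t) holds, K gives O(a).
Applying K to premise 7 (O(a ⊃ not j)) and O(a) yields O(not j).
Premise 8, O(c ⊃ j), contraposes to O(not j ⊃ not c); with O(not j) we get O(not c).
Premise 2 is O(m ⊃ c); contrapositively O(not c ⊃ not m). Since O(not c) holds, K gives O(not m).
From O(not m) and premise 1, O(not m ⊃ u), we obtain O(u).
From O(u) and premise 5, O(u ⊃ k), we obtain O(k).
However, F(k) at premise 9 amounts to O(not k).
We now have both O(k) and O(not k) — k is simultaneously obligatory and forbidden, violating the D-axiom.

Inconsistent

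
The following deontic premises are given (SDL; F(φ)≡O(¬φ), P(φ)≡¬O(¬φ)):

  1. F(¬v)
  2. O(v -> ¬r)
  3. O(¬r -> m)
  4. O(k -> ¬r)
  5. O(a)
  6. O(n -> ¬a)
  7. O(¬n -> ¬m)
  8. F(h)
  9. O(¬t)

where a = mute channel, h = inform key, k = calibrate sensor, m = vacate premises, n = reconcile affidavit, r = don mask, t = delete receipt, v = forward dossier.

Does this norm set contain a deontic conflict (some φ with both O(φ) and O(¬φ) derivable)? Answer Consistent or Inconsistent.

Inconsistent

Premise 1, F(¬v), is equivalent to O(v).
Premise 2 is O(v -> ¬r); since O(v), deontic closure gives O(¬r).
From O(¬r) and premise 3, O(¬r -> m), we obtain O(m).
Premise 7, O(¬n -> ¬m), contraposes to O(m -> n); with O(m) we get O(n).
From O(n) and premise 6, O(n -> ¬a), we obtain O(¬a).
Yet premise 5 states O(a).
We now have both O(¬a) and O(a) — a is simultaneously obligatory and forbidden, violating the D-axiom.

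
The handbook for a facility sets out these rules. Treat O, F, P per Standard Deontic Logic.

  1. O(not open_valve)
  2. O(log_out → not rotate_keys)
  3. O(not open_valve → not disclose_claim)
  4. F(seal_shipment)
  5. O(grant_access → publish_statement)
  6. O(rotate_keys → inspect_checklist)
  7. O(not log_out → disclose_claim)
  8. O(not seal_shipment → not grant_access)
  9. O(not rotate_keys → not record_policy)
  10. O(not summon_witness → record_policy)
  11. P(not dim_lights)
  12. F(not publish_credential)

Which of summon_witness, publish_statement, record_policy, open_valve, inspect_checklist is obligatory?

summon_witness

From premise 1 we have O(not open_valve).
Applying K to premise 3 (O(not open_valve → not disclose_claim)) and O(not open_valve) yields O(not disclose_claim).
The contrapositive of premise 7 (O(not log_out → disclose_claim)) is O(not disclose_claim → log_out), and O(not disclose_claim) is already established, so O(log_out).
Premise 2 is O(log_out → not rotate_keys); since O(log_out), deontic closure gives O(not rotate_keys).
With premise 9, O(not rotate_keys → not record_policy), the K-axiom yields O(not record_policy).
Premise 10, O(not summon_witness → record_policy), contraposes to O(not record_policy → summon_witness); with O(not record_policy) we get O(summon_witness).
So O(summon_witness) holds — summon_witness is obligatory. None of the other listed options is made obligatory by any chain of premises.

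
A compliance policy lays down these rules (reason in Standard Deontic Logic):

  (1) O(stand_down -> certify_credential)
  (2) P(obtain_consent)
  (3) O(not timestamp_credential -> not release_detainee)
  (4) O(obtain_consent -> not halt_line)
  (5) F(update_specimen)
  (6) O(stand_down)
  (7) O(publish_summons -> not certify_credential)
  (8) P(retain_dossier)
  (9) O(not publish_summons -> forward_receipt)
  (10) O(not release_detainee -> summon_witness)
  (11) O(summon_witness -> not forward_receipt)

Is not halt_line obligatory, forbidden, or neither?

Premise 4 is O(obtain_consent -> not halt_line), but O(obtain_consent) is not derivable from the premises (the permission P(obtain_consent) asserts only not O(not obtain_consent), not O(obtain_consent)), so it does not yield O(not halt_line).
No premise or chain of K-axiom applications forces O(not halt_line), and none forces O(halt_line). So not halt_line is neither obligatory nor forbidden under these norms.

Neither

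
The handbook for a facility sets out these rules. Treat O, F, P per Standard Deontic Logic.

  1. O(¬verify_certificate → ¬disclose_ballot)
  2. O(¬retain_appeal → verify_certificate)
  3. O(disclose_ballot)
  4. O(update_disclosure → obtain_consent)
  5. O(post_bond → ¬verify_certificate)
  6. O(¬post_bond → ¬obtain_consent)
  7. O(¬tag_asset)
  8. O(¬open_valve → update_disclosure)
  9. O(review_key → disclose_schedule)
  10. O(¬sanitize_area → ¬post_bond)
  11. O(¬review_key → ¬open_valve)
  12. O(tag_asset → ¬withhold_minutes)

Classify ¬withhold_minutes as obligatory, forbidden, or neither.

Premise 12 is O(tag_asset → ¬withhold_minutes), but O(tag_asset) is not derivable from the premises, so it does not yield O(¬withhold_minutes).
No premise or chain of K-axiom applications forces O(¬withhold_minutes), and none forces O(withhold_minutes). So ¬withhold_minutes is neither obligatory nor forbidden under these norms.

Neither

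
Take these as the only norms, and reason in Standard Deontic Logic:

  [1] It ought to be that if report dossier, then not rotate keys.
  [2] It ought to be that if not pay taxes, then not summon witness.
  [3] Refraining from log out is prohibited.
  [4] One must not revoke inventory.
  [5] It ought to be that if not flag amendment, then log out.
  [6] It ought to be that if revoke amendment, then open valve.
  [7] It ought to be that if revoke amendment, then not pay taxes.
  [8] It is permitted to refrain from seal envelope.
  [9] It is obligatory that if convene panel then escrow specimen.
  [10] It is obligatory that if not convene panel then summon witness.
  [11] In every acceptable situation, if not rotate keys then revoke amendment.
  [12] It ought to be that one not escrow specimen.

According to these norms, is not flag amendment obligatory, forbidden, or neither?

Premise 5 is O(¬flag_amendment → log_out); even if O(log_out) held, inferring O(¬flag_amendment) would be affirming the consequent — invalid.
No premise or chain of K-axiom applications forces O(¬flag_amendment), and none forces O(flag_amendment). So ¬flag_amendment is neither obligatory nor forbidden under these norms.

Neither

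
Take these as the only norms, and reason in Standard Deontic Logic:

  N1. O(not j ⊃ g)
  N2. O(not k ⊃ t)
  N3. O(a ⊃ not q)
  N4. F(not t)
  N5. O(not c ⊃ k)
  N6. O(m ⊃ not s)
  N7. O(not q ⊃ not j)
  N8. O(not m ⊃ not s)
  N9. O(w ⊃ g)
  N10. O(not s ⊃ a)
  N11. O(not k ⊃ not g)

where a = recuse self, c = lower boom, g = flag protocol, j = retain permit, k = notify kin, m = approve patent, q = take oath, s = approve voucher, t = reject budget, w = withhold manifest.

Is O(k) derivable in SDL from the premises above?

Premises 6 and 8 are O(m ⊃ not s) and O(not m ⊃ not s); every ideal world satisfies m or not m, so in either case not s holds — hence O(not s).
With premise 10, O(not s ⊃ a), the K-axiom yields O(a).
From O(a) and premise 3, O(a ⊃ not q), we obtain O(not q).
With premise 7, O(not q ⊃ not j), the K-axiom yields O(not j).
From O(not j) and premise 1, O(not j ⊃ g), we obtain O(g).
Premise 11 is O(not k ⊃ not g); contrapositively O(g ⊃ k). Since O(g) holds, K gives O(k).
Premises 2, 4, 5, 9 do not contribute to this derivation.
So O(k) follows.

Yes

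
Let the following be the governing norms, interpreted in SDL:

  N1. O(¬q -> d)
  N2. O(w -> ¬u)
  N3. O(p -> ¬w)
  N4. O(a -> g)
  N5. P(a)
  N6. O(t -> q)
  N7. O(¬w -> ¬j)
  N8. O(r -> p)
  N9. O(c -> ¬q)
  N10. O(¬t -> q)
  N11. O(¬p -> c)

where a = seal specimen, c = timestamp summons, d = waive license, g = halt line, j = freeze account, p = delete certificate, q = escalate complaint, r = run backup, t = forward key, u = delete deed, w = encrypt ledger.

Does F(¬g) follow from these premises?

No

Premise 4 is O(a -> g), but O(a) is not derivable from the premises (the permission P(a) asserts only ¬O(¬a), not O(a)), so it does not yield O(g).
No other premise forces O(g). An ideal world satisfying every premise can still have ¬g true, so F(¬g) is not derivable.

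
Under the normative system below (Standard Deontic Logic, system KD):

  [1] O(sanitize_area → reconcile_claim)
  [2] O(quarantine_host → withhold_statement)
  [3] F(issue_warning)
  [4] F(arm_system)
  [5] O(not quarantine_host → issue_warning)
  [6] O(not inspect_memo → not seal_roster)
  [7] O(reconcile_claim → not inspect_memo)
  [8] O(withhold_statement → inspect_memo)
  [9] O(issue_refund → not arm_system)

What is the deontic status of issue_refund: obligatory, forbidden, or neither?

Neither

Premise 9 is O(issue_refund → not arm_system); even if O(not arm_system) held, inferring O(issue_refund) would be affirming the consequent — invalid.
No premise or chain of K-axiom applications forces O(issue_refund), and none forces O(not issue_refund). So issue_refund is neither obligatory nor forbidden under these norms.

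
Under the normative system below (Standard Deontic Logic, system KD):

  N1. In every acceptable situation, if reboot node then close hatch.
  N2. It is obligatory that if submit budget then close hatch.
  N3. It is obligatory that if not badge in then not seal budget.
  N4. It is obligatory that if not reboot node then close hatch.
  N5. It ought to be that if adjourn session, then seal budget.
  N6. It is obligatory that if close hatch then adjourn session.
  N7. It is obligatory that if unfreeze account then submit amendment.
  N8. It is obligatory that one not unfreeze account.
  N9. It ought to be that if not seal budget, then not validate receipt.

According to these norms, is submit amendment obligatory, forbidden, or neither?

Neither

Premise 7 is O(unfreeze_account → submit_amendment), but O(unfreeze_account) is not derivable from the premises, so it does not yield O(submit_amendment).
No premise or chain of K-axiom applications forces O(submit_amendment), and none forces O(¬submit_amendment). So submit_amendment is neither obligatory nor forbidden under these norms.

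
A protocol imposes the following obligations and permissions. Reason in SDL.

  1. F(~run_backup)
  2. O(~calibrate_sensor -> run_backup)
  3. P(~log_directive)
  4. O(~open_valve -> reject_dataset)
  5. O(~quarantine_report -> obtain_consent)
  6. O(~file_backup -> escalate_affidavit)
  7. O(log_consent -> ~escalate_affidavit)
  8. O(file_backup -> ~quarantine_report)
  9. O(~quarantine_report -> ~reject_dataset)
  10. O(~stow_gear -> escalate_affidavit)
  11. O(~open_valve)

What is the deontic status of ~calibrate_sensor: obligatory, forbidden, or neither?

Premise 2 is O(~calibrate_sensor -> run_backup); even if O(run_backup) held, inferring O(~calibrate_sensor) would be affirming the consequent — invalid.
No premise or chain of K-axiom applications forces O(~calibrate_sensor), and none forces O(calibrate_sensor). So ~calibrate_sensor is neither obligatory nor forbidden under these norms.

Neither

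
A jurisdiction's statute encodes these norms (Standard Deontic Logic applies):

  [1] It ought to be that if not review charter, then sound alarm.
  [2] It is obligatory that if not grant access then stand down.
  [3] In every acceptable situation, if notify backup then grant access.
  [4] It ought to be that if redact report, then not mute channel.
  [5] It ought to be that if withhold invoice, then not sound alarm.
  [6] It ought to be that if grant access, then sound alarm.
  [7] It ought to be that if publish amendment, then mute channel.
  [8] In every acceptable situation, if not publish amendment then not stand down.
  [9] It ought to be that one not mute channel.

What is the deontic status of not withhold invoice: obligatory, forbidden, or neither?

Obligatory

Premise 9 states O(¬mute_channel) outright.
Premise 7, O(publish_amendment → mute_channel), contraposes to O(¬mute_channel → ¬publish_amendment); with O(¬mute_channel) we get O(¬publish_amendment).
From O(¬publish_amendment) and premise 8, O(¬publish_amendment → ¬stand_down), we obtain O(¬stand_down).
Premise 2 is O(¬grant_access → stand_down); contrapositively O(¬stand_down → grant_access). Since O(¬stand_down) holds, K gives O(grant_access).
Applying K to premise 6 (O(grant_access → sound_alarm)) and O(grant_access) yields O(sound_alarm).
Premise 5 is O(withhold_invoice → ¬sound_alarm); contrapositively O(sound_alarm → ¬withhold_invoice). Since O(sound_alarm) holds, K gives O(¬withhold_invoice).
Premises 1, 3, 4 do not contribute to this derivation.
Hence ¬withhold_invoice is obligatory.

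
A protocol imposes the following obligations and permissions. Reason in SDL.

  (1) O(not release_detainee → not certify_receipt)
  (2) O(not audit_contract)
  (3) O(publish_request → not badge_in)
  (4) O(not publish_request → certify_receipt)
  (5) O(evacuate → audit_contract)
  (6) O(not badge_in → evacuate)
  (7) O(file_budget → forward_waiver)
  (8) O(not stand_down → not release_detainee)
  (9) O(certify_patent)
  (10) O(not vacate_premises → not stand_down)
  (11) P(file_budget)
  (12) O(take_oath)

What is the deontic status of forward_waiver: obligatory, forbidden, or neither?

Premise 7 is O(file_budget → forward_waiver), but O(file_budget) is not derivable from the premises (the permission P(file_budget) asserts only not O(not file_budget), not O(file_budget)), so it does not yield O(forward_waiver).
No premise or chain of K-axiom applications forces O(forward_waiver), and none forces O(not forward_waiver). So forward_waiver is neither obligatory nor forbidden under these norms.

Neither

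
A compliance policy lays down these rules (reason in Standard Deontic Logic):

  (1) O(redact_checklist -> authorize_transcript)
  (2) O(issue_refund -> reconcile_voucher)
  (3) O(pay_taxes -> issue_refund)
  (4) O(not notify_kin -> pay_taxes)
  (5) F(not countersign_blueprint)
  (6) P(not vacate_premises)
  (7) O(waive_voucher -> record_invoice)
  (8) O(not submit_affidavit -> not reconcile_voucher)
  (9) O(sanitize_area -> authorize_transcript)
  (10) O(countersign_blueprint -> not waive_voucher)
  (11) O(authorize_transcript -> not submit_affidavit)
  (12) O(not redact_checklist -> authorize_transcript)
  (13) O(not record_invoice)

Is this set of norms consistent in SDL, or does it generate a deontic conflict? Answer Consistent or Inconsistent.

Consistent

Premise 7 is O(waive_voucher -> record_invoice), but O(waive_voucher) is not derivable from the premises, so it does not yield O(record_invoice).
So O(record_invoice) is not derivable, and the apparent clash with O(not record_invoice) does not arise.
A world satisfying every obligation exists (e.g. authorize_transcript=true, countersign_blueprint=true, issue_refund=false, notify_kin=true, pay_taxes=false, reconcile_voucher=false, record_invoice=false, redact_checklist=false, sanitize_area=false, submit_affidavit=false, vacate_premises=false, waive_voucher=false); no atom is both obligatory and forbidden, so the set is consistent.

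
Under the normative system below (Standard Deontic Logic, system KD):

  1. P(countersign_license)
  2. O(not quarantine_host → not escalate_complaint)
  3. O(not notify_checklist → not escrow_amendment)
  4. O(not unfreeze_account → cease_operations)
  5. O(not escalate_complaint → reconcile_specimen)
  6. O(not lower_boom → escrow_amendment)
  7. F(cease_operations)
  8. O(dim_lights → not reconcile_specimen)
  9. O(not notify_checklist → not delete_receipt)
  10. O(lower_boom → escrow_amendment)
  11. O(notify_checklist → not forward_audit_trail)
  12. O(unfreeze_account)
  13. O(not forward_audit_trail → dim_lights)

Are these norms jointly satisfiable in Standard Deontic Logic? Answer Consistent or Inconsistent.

Premise 4 is O(not unfreeze_account → cease_operations), but O(not unfreeze_account) is not derivable from the premises, so it does not yield O(cease_operations).
So O(cease_operations) is not derivable, and the apparent clash with O(not cease_operations) does not arise.
A world satisfying every obligation exists (e.g. cease_operations=false, countersign_license=false, delete_receipt=false, dim_lights=true, escalate_complaint=true, escrow_amendment=true, forward_audit_trail=false, lower_boom=false, notify_checklist=true, quarantine_host=true, reconcile_specimen=false, unfreeze_account=true); no atom is both obligatory and forbidden, so the set is consistent.

Consistent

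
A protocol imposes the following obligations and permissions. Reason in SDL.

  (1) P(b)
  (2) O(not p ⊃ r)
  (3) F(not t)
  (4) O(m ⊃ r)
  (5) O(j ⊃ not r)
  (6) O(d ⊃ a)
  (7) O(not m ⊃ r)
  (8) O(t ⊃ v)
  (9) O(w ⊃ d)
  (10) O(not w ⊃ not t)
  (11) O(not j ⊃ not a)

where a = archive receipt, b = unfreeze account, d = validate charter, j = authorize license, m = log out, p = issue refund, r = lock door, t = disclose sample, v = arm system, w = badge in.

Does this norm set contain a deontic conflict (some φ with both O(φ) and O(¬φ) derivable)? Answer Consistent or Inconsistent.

Premises 7 and 4 are O(not m ⊃ r) and O(m ⊃ r); every ideal world satisfies not m or m, so in either case r holds — hence O(r).
Premise 5, O(j ⊃ not r), contraposes to O(r ⊃ not j); with O(r) we get O(not j).
Applying K to premise 11 (O(not j ⊃ not a)) and O(not j) yields O(not a).
Premise 6 is O(d ⊃ a); contrapositively O(not a ⊃ not d). Since O(not a) holds, K gives O(not d).
Premise 9, O(w ⊃ d), contraposes to O(not d ⊃ not w); with O(not d) we get O(not w).
From O(not w) and premise 10, O(not w ⊃ not t), we obtain O(not t).
Yet premise 3 is F(not t), i.e. O(t).
We now have both O(not t) and O(t) — t is simultaneously obligatory and forbidden, violating the D-axiom.

Inconsistent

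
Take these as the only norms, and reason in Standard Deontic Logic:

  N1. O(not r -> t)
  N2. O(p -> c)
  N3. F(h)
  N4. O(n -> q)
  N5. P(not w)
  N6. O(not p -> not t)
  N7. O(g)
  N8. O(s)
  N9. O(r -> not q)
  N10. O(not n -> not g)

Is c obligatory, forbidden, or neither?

Premise 7 states O(g) outright.
Premise 10, O(not n -> not g), contraposes to O(g -> n); with O(g) we get O(n).
Premise 4 is O(n -> q); since O(n), deontic closure gives O(q).
Premise 9, O(r -> not q), contraposes to O(q -> not r); with O(q) we get O(not r).
From O(not r) and premise 1, O(not r -> t), we obtain O(t).
Premise 6 is O(not p -> not t); contrapositively O(t -> p). Since O(t) holds, K gives O(p).
Premise 2 is O(p -> c); since O(p), deontic closure gives O(c).
Premises 3, 5, 8 do not contribute to this derivation.
Hence c is obligatory.

Obligatory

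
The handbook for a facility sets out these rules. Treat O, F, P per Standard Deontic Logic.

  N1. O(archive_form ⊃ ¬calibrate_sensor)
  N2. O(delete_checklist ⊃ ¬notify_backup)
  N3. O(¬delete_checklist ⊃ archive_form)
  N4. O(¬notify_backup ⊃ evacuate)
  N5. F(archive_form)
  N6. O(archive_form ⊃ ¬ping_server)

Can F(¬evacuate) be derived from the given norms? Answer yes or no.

Yes

Premise 5 is F(archive_form), i.e. O(¬archive_form).
Premise 3, O(¬delete_checklist ⊃ archive_form), contraposes to O(¬archive_form ⊃ delete_checklist); with O(¬archive_form) we get O(delete_checklist).
Applying K to premise 2 (O(delete_checklist ⊃ ¬notify_backup)) and O(delete_checklist) yields O(¬notify_backup).
From O(¬notify_backup) and premise 4, O(¬notify_backup ⊃ evacuate), we obtain O(evacuate).
Premises 1, 6 do not contribute to this derivation.
So O(evacuate) holds, i.e. F(¬evacuate). The claim follows.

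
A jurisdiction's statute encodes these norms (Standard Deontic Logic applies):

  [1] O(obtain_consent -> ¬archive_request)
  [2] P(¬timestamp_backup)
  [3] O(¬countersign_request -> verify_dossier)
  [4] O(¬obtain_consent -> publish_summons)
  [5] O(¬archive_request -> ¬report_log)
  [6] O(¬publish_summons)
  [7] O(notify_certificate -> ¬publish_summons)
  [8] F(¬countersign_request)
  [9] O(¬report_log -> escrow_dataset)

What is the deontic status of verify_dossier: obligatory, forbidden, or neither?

Premise 3 is O(¬countersign_request -> verify_dossier), but O(¬countersign_request) is not derivable from the premises, so it does not yield O(verify_dossier).
No premise or chain of K-axiom applications forces O(verify_dossier), and none forces O(¬verify_dossier). So verify_dossier is neither obligatory nor forbidden under these norms.

Neither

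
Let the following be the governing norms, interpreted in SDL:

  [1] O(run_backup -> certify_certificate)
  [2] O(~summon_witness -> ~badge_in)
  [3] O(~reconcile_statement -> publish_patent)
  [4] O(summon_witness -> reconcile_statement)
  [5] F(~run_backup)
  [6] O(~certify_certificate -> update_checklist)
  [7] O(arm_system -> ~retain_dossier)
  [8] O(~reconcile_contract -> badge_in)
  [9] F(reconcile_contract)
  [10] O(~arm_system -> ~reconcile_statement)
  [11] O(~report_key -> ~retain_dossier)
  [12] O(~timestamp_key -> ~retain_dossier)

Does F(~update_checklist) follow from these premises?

Premise 6 is O(~certify_certificate -> update_checklist), but O(~certify_certificate) is not derivable from the premises, so it does not yield O(update_checklist).
No other premise forces O(update_checklist). An ideal world satisfying every premise can still have ~update_checklist true, so F(~update_checklist) is not derivable.

No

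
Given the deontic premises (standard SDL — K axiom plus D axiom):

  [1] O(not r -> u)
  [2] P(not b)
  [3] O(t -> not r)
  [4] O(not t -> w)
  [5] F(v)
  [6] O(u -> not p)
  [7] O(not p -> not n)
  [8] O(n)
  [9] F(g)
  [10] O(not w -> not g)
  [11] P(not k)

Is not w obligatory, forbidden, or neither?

Premise 8 gives O(n).
Premise 7 is O(not p -> not n); contrapositively O(n -> p). Since O(n) holds, K gives O(p).
The contrapositive of premise 6 (O(u -> not p)) is O(p -> not u), and O(p) is already established, so O(not u).
Premise 1, O(not r -> u), contraposes to O(not u -> r); with O(not u) we get O(r).
Premise 3, O(t -> not r), contraposes to O(r -> not t); with O(r) we get O(not t).
With premise 4, O(not t -> w), the K-axiom yields O(w).
Premises 2, 5, 9, 10, 11 do not contribute to this derivation.
Thus O(w), which is F(not w): not w is forbidden.

Forbidden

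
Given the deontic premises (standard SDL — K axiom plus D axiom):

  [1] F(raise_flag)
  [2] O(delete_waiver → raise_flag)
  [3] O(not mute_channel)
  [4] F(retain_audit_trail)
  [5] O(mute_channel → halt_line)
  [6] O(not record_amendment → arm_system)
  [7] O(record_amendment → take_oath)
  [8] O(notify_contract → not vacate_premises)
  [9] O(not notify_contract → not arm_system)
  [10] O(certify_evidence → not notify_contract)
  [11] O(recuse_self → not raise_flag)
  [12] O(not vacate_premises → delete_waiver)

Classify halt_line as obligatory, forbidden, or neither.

Neither

Premise 5 is O(mute_channel → halt_line), but O(mute_channel) is not derivable from the premises, so it does not yield O(halt_line).
No premise or chain of K-axiom applications forces O(halt_line), and none forces O(not halt_line). So halt_line is neither obligatory nor forbidden under these norms.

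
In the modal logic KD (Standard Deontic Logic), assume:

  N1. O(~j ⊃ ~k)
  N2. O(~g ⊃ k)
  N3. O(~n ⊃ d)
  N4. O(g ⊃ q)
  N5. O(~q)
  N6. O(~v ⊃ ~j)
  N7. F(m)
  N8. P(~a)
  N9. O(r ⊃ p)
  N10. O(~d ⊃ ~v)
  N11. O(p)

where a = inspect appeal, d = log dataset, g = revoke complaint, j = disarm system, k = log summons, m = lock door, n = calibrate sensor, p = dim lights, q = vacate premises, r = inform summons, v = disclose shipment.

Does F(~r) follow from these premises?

Premise 9 is O(r ⊃ p); even if O(p) held, inferring O(r) would be affirming the consequent — invalid.
No other premise forces O(r). An ideal world satisfying every premise can still have ~r true, so F(~r) is not derivable.

No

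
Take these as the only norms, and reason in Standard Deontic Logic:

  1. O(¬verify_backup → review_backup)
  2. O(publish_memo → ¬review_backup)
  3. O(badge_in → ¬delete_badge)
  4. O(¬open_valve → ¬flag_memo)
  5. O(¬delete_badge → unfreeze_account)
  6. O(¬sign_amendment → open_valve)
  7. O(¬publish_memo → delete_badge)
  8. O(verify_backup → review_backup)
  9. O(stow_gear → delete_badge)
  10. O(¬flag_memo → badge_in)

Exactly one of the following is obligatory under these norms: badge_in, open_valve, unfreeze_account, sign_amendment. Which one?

Premises 8 and 1 cover both cases: O(verify_backup → review_backup) and O(¬verify_backup → review_backup). Since verify_backup ∨ ¬verify_backup is a tautology, O(review_backup) follows.
Premise 2 is O(publish_memo → ¬review_backup); contrapositively O(review_backup → ¬publish_memo). Since O(review_backup) holds, K gives O(¬publish_memo).
From O(¬publish_memo) and premise 7, O(¬publish_memo → delete_badge), we obtain O(delete_badge).
Premise 3, O(badge_in → ¬delete_badge), contraposes to O(delete_badge → ¬badge_in); with O(delete_badge) we get O(¬badge_in).
Premise 10 is O(¬flag_memo → badge_in); contrapositively O(¬badge_in → flag_memo). Since O(¬badge_in) holds, K gives O(flag_memo).
The contrapositive of premise 4 (O(¬open_valve → ¬flag_memo)) is O(flag_memo → open_valve), and O(flag_memo) is already established, so O(open_valve).
So O(open_valve) holds — open_valve is obligatory. None of the other listed options is made obligatory by any chain of premises.

open_valve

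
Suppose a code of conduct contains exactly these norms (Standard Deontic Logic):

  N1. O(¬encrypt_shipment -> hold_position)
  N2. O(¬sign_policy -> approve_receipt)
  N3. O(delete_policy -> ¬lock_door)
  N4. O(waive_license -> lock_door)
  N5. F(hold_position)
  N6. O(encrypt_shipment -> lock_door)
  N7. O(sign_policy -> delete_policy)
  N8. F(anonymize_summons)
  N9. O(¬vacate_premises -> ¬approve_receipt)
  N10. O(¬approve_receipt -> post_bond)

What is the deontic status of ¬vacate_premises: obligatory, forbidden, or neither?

Forbidden

Premise 5 is F(hold_position), i.e. O(¬hold_position).
The contrapositive of premise 1 (O(¬encrypt_shipment -> hold_position)) is O(¬hold_position -> encrypt_shipment), and O(¬hold_position) is already established, so O(encrypt_shipment).
Applying K to premise 6 (O(encrypt_shipment -> lock_door)) and O(encrypt_shipment) yields O(lock_door).
Premise 3 is O(delete_policy -> ¬lock_door); contrapositively O(lock_door -> ¬delete_policy). Since O(lock_door) holds, K gives O(¬delete_policy).
Premise 7 is O(sign_policy -> delete_policy); contrapositively O(¬delete_policy -> ¬sign_policy). Since O(¬delete_policy) holds, K gives O(¬sign_policy).
With premise 2, O(¬sign_policy -> approve_receipt), the K-axiom yields O(approve_receipt).
Premise 9, O(¬vacate_premises -> ¬approve_receipt), contraposes to O(approve_receipt -> vacate_premises); with O(approve_receipt) we get O(vacate_premises).
Premises 4, 8, 10 do not contribute to this derivation.
Thus O(vacate_premises), which is F(¬vacate_premises): ¬vacate_premises is forbidden.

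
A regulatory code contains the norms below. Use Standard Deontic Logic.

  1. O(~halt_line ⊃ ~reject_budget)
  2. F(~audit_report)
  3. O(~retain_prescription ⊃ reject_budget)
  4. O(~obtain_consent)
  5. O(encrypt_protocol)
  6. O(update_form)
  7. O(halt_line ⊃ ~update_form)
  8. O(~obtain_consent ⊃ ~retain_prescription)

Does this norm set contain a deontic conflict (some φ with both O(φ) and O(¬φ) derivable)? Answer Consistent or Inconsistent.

Inconsistent

Premise 4 gives O(~obtain_consent).
With premise 8, O(~obtain_consent ⊃ ~retain_prescription), the K-axiom yields O(~retain_prescription).
With premise 3, O(~retain_prescription ⊃ reject_budget), the K-axiom yields O(reject_budget).
Premise 1 is O(~halt_line ⊃ ~reject_budget); contrapositively O(reject_budget ⊃ halt_line). Since O(reject_budget) holds, K gives O(halt_line).
Premise 7 is O(halt_line ⊃ ~update_form); since O(halt_line), deontic closure gives O(~update_form).
But premise 6 directly asserts O(update_form).
We now have both O(~update_form) and O(update_form) — update_form is simultaneously obligatory and forbidden, violating the D-axiom.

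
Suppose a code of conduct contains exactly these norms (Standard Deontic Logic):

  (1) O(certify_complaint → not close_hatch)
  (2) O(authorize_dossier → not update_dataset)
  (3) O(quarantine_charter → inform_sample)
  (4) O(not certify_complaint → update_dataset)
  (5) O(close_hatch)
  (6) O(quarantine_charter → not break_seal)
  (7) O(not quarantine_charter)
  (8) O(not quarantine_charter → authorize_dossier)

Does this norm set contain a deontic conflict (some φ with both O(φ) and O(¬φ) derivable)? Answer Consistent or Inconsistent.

Inconsistent

Premise 7 gives O(not quarantine_charter).
With premise 8, O(not quarantine_charter → authorize_dossier), the K-axiom yields O(authorize_dossier).
From O(authorize_dossier) and premise 2, O(authorize_dossier → not update_dataset), we obtain O(not update_dataset).
The contrapositive of premise 4 (O(not certify_complaint → update_dataset)) is O(not update_dataset → certify_complaint), and O(not update_dataset) is already established, so O(certify_complaint).
From O(certify_complaint) and premise 1, O(certify_complaint → not close_hatch), we obtain O(not close_hatch).
But premise 5 directly asserts O(close_hatch).
We now have both O(not close_hatch) and O(close_hatch) — close_hatch is simultaneously obligatory and forbidden, violating the D-axiom.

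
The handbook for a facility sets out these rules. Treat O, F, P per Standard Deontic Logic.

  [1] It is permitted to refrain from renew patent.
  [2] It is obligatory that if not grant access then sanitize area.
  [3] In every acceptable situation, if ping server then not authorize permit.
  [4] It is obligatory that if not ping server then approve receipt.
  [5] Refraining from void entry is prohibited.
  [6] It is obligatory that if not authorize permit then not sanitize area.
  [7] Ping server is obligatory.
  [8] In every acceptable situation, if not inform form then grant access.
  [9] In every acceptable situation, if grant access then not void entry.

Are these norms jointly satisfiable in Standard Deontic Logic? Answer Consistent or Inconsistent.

Inconsistent

Premise 7 states O(ping_server) outright.
With premise 3, O(ping_server → ¬authorize_permit), the K-axiom yields O(¬authorize_permit).
With premise 6, O(¬authorize_permit → ¬sanitize_area), the K-axiom yields O(¬sanitize_area).
The contrapositive of premise 2 (O(¬grant_access → sanitize_area)) is O(¬sanitize_area → grant_access), and O(¬sanitize_area) is already established, so O(grant_access).
Applying K to premise 9 (O(grant_access → ¬void_entry)) and O(grant_access) yields O(¬void_entry).
However, F(¬void_entry) at premise 5 amounts to O(void_entry).
We now have both O(¬void_entry) and O(void_entry) — void_entry is simultaneously obligatory and forbidden, violating the D-axiom.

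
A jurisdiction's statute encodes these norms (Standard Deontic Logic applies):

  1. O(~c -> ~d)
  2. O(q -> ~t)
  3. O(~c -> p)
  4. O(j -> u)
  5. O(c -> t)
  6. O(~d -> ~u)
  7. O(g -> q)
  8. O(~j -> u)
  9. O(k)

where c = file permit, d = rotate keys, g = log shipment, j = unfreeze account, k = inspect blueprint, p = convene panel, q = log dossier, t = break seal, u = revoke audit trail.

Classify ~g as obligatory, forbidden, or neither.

Premises 8 and 4 cover both cases: O(~j -> u) and O(j -> u). Since ~j ∨ j is a tautology, O(u) follows.
The contrapositive of premise 6 (O(~d -> ~u)) is O(u -> d), and O(u) is already established, so O(d).
Premise 1 is O(~c -> ~d); contrapositively O(d -> c). Since O(d) holds, K gives O(c).
With premise 5, O(c -> t), the K-axiom yields O(t).
Premise 2 is O(q -> ~t); contrapositively O(t -> ~q). Since O(t) holds, K gives O(~q).
Premise 7 is O(g -> q); contrapositively O(~q -> ~g). Since O(~q) holds, K gives O(~g).
Premises 3, 9 do not contribute to this derivation.
Hence ~g is obligatory.

Obligatory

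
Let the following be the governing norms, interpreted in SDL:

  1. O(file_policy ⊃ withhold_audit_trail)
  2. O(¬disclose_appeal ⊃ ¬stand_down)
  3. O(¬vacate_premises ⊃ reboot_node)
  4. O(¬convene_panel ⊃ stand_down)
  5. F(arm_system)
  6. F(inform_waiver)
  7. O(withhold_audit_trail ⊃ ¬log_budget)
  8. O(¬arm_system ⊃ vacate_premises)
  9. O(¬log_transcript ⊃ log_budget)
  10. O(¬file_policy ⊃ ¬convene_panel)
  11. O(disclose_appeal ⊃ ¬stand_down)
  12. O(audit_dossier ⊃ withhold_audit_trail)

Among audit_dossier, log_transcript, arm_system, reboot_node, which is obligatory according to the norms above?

Premises 2 and 11 cover both cases: O(¬disclose_appeal ⊃ ¬stand_down) and O(disclose_appeal ⊃ ¬stand_down). Since ¬disclose_appeal ∨ disclose_appeal is a tautology, O(¬stand_down) follows.
Premise 4 is O(¬convene_panel ⊃ stand_down); contrapositively O(¬stand_down ⊃ convene_panel). Since O(¬stand_down) holds, K gives O(convene_panel).
Premise 10, O(¬file_policy ⊃ ¬convene_panel), contraposes to O(convene_panel ⊃ file_policy); with O(convene_panel) we get O(file_policy).
With premise 1, O(file_policy ⊃ withhold_audit_trail), the K-axiom yields O(withhold_audit_trail).
Premise 7 is O(withhold_audit_trail ⊃ ¬log_budget); since O(withhold_audit_trail), deontic closure gives O(¬log_budget).
The contrapositive of premise 9 (O(¬log_transcript ⊃ log_budget)) is O(¬log_budget ⊃ log_transcript), and O(¬log_budget) is already established, so O(log_transcript).
So O(log_transcript) holds — log_transcript is obligatory. None of the other listed options is made obligatory by any chain of premises.

log_transcript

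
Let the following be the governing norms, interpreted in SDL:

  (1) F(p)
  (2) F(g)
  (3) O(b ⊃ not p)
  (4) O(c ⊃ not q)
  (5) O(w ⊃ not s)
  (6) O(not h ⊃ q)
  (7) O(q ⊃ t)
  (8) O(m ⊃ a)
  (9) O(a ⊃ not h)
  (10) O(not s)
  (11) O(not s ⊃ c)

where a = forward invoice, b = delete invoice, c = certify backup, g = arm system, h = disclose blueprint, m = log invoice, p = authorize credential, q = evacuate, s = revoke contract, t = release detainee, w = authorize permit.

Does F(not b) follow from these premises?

Premise 3 is O(b ⊃ not p); even if O(not p) held, inferring O(b) would be affirming the consequent — invalid.
No other premise forces O(b). An ideal world satisfying every premise can still have not b true, so F(not b) is not derivable.

No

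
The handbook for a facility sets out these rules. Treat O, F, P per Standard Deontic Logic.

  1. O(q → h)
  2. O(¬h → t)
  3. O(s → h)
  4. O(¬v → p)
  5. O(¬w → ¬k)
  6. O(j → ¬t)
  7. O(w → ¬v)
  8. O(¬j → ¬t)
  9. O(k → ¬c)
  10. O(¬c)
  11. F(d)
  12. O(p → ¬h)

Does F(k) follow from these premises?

By case analysis on ¬j: premise 8 gives O(¬j → ¬t) and premise 6 gives O(j → ¬t), so O(¬t) either way.
Premise 2, O(¬h → t), contraposes to O(¬t → h); with O(¬t) we get O(h).
Premise 12, O(p → ¬h), contraposes to O(h → ¬p); with O(h) we get O(¬p).
Premise 4, O(¬v → p), contraposes to O(¬p → v); with O(¬p) we get O(v).
Premise 7 is O(w → ¬v); contrapositively O(v → ¬w). Since O(v) holds, K gives O(¬w).
Applying K to premise 5 (O(¬w → ¬k)) and O(¬w) yields O(¬k).
Premises 1, 3, 9, 10, 11 do not contribute to this derivation.
So O(¬k) holds, i.e. F(k). The claim follows.

Yes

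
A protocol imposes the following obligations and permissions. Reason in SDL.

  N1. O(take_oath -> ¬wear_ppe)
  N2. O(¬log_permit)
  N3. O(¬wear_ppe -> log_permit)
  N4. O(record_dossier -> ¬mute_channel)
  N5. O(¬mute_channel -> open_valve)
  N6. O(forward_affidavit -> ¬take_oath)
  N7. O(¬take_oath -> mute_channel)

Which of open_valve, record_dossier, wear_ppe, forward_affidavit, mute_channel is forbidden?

record_dossier

From premise 2 we have O(¬log_permit).
Premise 3, O(¬wear_ppe -> log_permit), contraposes to O(¬log_permit -> wear_ppe); with O(¬log_permit) we get O(wear_ppe).
The contrapositive of premise 1 (O(take_oath -> ¬wear_ppe)) is O(wear_ppe -> ¬take_oath), and O(wear_ppe) is already established, so O(¬take_oath).
With premise 7, O(¬take_oath -> mute_channel), the K-axiom yields O(mute_channel).
The contrapositive of premise 4 (O(record_dossier -> ¬mute_channel)) is O(mute_channel -> ¬record_dossier), and O(mute_channel) is already established, so O(¬record_dossier).
So O(¬record_dossier) holds, i.e. record_dossier is forbidden. None of the other listed options is forbidden under the premises.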